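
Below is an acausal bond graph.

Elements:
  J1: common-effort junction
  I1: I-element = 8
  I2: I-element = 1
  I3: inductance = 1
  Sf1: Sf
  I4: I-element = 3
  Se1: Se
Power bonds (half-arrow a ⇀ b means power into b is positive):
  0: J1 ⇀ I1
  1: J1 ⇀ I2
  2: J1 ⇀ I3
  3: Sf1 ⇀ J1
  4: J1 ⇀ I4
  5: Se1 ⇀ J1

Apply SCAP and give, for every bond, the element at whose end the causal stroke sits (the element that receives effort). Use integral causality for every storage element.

#0 |I1
#1 |I2
#2 |I3
#3 |Sf1
#4 |I4
#5 |J1

#3 stroke→Sf1  (Sf1 fixes flow; stroke at Sf1)
#5 stroke→J1  (Se1: effort source, stroke at far end)
#0 stroke→I1  (J1: bond 5 brought effort, rest push out)
#1 stroke→I2  (0-jn J1 has e-setter on 5)
#2 stroke→I3  (J1 effort already set via bond 5)
#4 stroke→I4  (0-jn J1 has e-setter on 5)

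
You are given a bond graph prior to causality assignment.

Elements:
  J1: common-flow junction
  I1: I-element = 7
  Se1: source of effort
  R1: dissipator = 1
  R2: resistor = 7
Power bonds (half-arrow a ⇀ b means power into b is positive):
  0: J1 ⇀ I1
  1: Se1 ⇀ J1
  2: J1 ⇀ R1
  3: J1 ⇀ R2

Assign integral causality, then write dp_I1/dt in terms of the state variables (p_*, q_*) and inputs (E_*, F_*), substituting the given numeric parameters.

dp_I1/dt = E_Se1 - 8*p_I1/7

bond 1 →J1  (Se1: effort source, stroke at far end)
bond 0 →I1  (I1 outputs flow p/I1)
bond 2 →J1  (J1 flow already set via bond 0)
bond 3 →J1  (J1 flow already set via bond 0)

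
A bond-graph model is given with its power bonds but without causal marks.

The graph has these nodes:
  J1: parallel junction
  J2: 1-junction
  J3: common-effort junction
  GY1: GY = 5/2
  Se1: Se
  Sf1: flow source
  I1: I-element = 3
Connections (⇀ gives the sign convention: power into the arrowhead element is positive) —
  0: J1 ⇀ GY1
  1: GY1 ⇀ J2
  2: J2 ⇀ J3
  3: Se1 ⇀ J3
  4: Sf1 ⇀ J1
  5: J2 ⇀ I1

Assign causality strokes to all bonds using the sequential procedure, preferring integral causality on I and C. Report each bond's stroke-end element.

b0 |J1
b1 |J2
b2 |J2
b3 |J3
b4 |Sf1
b5 |I1

β3 |J3  (Se1 (Se) sets effort on bond)
β4 |Sf1  (Sf1 fixes flow; stroke at Sf1)
β0 |J1  (J1: last free bond brings effort in)
β2 |J2  (common-e at J3 fixed by 3)
β1 |J2  (through GY1, causality inverts; strokes same side of GY1)
β5 |I1  (only one flow-in slot at J2)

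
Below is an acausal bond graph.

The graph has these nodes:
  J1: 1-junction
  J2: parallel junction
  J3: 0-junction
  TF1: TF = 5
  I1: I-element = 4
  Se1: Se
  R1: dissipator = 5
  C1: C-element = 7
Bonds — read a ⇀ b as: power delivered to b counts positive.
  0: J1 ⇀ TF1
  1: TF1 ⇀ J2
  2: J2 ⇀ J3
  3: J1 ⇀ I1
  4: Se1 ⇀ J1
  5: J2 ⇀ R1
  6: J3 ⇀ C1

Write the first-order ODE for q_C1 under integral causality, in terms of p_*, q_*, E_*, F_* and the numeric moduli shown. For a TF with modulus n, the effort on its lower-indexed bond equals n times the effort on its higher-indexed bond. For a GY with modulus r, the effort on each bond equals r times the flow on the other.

dq_C1/dt = 5*p_I1/4 - q_C1/35

#4 stroke at J1  (Se1 (Se) sets effort on bond)
#3 stroke at I1  (I1 integral (f out))
#0 stroke at J1  (1-jn J1 has f-setter on 3)
#1 stroke at TF1  (through TF1, causality passes straight; one stroke at TF1)
#6 stroke at J3  (prefer integral on C1)
#2 stroke at J2  (0-jn J3 has e-setter on 6)
#5 stroke at R1  (J2: bond 2 brought effort, rest push out)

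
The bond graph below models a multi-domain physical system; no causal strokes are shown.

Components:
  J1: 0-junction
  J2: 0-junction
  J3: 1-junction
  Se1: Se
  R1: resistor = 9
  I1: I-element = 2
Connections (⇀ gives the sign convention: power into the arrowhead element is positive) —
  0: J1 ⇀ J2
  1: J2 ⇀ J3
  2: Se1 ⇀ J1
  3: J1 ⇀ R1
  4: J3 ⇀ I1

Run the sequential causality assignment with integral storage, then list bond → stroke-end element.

β0 stroke→J2
β1 stroke→J3
β2 stroke→J1
β3 stroke→R1
β4 stroke→I1

bond 2 |J1  (Se1: effort source, stroke at far end)
bond 0 |J2  (common-e at J1 fixed by 2)
bond 3 |R1  (common-e at J1 fixed by 2)
bond 1 |J3  (0-jn J2 has e-setter on 0)
bond 4 |I1  (J3: last free bond brings flow in)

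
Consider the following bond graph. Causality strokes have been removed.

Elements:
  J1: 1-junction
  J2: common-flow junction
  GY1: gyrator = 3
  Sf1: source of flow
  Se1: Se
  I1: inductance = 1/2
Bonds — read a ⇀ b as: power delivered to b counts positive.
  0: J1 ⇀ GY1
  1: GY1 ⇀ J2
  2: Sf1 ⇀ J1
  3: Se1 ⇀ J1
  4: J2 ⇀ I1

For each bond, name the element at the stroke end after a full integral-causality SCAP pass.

bond 0 |J1
bond 1 |J2
bond 2 |Sf1
bond 3 |J1
bond 4 |I1

β2 stroke at Sf1  (Sf1: flow source, stroke at near end)
β3 stroke at J1  (Se1 (Se) sets effort on bond)
β0 stroke at J1  (J1: bond 2 brought flow, rest push out)
β1 stroke at J2  (GY1 both-in/both-out from 0)
β4 stroke at I1  (J2: last free bond brings flow in)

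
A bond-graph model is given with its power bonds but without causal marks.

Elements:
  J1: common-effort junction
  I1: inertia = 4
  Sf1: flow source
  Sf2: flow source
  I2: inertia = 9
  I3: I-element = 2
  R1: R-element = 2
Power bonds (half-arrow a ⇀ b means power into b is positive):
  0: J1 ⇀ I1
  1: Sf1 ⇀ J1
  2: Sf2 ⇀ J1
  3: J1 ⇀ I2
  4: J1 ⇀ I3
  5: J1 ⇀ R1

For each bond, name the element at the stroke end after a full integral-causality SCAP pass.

#0 stroke→I1
#1 stroke→Sf1
#2 stroke→Sf2
#3 stroke→I2
#4 stroke→I3
#5 stroke→J1

#1 →Sf1  (Sf1 (Sf) sets flow on bond)
#2 →Sf2  (source Sf2 imposes f)
#0 →I1  (I1 outputs flow p/I1)
#3 →I2  (I2 integral (f out))
#4 →I3  (I3: I, integral causality)
#5 →J1  (J1: last free bond brings effort in)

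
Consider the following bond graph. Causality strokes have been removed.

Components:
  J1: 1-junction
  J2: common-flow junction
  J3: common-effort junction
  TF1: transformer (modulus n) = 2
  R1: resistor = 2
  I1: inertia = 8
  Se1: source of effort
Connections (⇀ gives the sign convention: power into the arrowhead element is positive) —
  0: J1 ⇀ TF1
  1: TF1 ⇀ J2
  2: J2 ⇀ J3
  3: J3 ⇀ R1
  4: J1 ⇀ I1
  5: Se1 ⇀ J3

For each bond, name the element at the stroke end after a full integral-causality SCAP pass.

#0 |J1
#1 |TF1
#2 |J2
#3 |R1
#4 |I1
#5 |J3

#5 stroke→J3  (Se1 fixes effort; stroke away)
#2 stroke→J2  (common-e at J3 fixed by 5)
#3 stroke→R1  (common-e at J3 fixed by 5)
#1 stroke→TF1  (closing 1-jn rule on J2)
#0 stroke→J1  (TF TF1: opposite of bond 1)
#4 stroke→I1  (J1: last free bond brings flow in)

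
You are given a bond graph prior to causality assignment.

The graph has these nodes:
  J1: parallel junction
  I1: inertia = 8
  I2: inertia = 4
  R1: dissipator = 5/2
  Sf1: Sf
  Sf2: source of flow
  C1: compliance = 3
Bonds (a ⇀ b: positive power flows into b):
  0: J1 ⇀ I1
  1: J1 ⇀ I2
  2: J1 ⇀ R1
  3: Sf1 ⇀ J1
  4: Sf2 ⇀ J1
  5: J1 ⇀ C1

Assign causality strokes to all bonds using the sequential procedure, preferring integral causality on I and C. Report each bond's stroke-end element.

bond 3 →Sf1  (source Sf1 imposes f)
bond 4 →Sf2  (Sf2 fixes flow; stroke at Sf2)
bond 0 →I1  (I1: I, integral causality)
bond 1 →I2  (prefer integral on I2)
bond 5 →J1  (C1 integral (e out))
bond 2 →R1  (J1 effort already set via bond 5)

bond 0 →I1
bond 1 →I2
bond 2 →R1
bond 3 →Sf1
bond 4 →Sf2
bond 5 →J1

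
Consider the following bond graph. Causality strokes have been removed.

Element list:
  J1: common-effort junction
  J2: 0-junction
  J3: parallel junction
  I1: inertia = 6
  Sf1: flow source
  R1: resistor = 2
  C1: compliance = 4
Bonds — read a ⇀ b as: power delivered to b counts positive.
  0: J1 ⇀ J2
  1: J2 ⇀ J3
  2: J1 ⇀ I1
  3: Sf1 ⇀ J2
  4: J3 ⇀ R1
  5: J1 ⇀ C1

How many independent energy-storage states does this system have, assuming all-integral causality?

β3 →Sf1  (Sf1 (Sf) sets flow on bond)
β2 →I1  (I1: I, integral causality)
β5 →J1  (C1: C, integral causality)
β0 →J2  (0-jn J1 has e-setter on 5)
β1 →J3  (J2: bond 0 brought effort, rest push out)
β4 →R1  (common-e at J3 fixed by 1)

2  (C1, I1 all integral)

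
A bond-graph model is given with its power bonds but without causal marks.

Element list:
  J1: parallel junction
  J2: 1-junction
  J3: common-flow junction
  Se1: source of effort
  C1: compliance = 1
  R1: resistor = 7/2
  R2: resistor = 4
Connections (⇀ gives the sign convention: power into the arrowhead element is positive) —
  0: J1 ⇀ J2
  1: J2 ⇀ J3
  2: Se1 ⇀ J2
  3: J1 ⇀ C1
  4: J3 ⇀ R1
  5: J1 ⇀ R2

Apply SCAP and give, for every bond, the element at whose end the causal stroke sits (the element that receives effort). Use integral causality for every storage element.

bond 0 stroke at J2
bond 1 stroke at J3
bond 2 stroke at J2
bond 3 stroke at J1
bond 4 stroke at R1
bond 5 stroke at R2

#2 stroke at J2  (Se1 fixes effort; stroke away)
#3 stroke at J1  (prefer integral on C1)
#0 stroke at J2  (J1: bond 3 brought effort, rest push out)
#5 stroke at R2  (J1 effort already set via bond 3)
#1 stroke at J3  (closing 1-jn rule on J2)
#4 stroke at R1  (closing 1-jn rule on J3)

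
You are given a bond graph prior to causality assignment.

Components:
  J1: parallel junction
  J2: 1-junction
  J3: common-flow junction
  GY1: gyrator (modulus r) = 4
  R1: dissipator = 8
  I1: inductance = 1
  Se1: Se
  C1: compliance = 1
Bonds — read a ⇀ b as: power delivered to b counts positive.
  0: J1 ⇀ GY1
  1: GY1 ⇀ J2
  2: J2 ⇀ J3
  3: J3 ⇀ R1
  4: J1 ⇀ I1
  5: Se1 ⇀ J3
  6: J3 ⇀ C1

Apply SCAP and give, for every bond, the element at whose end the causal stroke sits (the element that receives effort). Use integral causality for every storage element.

b5 |J3  (Se1 (Se) sets effort on bond)
b4 |I1  (I1 outputs flow p/I1)
b0 |J1  (closing 0-jn rule on J1)
b1 |J2  (GY GY1: same side as bond 0)
b2 |J3  (only one flow-in slot at J2)
b6 |J3  (prefer integral on C1)
b3 |R1  (only one flow-in slot at J3)

β0 |J1
β1 |J2
β2 |J3
β3 |R1
β4 |I1
β5 |J3
β6 |J3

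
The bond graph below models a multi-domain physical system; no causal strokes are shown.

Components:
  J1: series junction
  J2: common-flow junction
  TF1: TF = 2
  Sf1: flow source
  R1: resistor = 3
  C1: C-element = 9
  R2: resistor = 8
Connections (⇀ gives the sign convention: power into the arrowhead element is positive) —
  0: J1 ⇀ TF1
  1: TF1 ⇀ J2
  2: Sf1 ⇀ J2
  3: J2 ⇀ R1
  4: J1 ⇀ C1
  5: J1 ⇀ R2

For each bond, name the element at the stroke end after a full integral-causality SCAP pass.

#2 →Sf1  (source Sf1 imposes f)
#1 →J2  (J2 flow already set via bond 2)
#3 →J2  (common-f at J2 fixed by 2)
#0 →TF1  (TF1 one-in-one-out from 1)
#4 →J1  (J1 flow already set via bond 0)
#5 →J1  (J1: bond 0 brought flow, rest push out)

bond 0 stroke at TF1
bond 1 stroke at J2
bond 2 stroke at Sf1
bond 3 stroke at J2
bond 4 stroke at J1
bond 5 stroke at J1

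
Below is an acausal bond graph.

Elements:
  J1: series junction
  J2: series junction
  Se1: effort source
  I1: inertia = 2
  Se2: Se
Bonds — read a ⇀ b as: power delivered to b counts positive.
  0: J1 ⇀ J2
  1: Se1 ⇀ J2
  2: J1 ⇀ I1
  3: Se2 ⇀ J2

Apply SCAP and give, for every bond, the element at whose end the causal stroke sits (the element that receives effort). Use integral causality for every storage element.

β0 stroke at J1
β1 stroke at J2
β2 stroke at I1
β3 stroke at J2

#1 stroke→J2  (Se1 fixes effort; stroke away)
#3 stroke→J2  (source Se2 imposes e)
#0 stroke→J1  (only one flow-in slot at J2)
#2 stroke→I1  (J1: last free bond brings flow in)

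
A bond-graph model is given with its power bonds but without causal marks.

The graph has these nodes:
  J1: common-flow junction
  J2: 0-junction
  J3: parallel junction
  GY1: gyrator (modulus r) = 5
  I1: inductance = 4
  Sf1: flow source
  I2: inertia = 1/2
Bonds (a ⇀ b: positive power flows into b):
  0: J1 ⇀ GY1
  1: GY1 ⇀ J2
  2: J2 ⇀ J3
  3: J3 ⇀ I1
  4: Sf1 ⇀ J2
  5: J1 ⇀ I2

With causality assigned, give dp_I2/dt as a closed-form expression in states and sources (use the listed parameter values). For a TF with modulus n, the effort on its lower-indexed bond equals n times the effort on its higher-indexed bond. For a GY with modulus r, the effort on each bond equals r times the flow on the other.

#4 →Sf1  (Sf1: flow source, stroke at near end)
#3 →I1  (prefer integral on I1)
#2 →J3  (J3: last free bond brings effort in)
#1 →J2  (J2: last free bond brings effort in)
#0 →J1  (GY1: gyrator matches bond 1)
#5 →I2  (closing 1-jn rule on J1)

dp_I2/dt = 5*F_Sf1 - 5*p_I1/4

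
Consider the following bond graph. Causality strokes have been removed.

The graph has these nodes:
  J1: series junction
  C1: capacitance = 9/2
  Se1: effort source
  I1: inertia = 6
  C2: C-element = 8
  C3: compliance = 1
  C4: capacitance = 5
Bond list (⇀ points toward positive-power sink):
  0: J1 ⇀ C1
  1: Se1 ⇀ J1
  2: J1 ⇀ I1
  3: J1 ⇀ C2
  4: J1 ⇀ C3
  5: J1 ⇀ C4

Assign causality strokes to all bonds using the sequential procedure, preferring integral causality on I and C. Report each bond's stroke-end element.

b0 stroke→J1
b1 stroke→J1
b2 stroke→I1
b3 stroke→J1
b4 stroke→J1
b5 stroke→J1

#1 stroke→J1  (Se1: effort source, stroke at far end)
#0 stroke→J1  (C1 integral (e out))
#2 stroke→I1  (I1: I, integral causality)
#3 stroke→J1  (J1: bond 2 brought flow, rest push out)
#4 stroke→J1  (J1 flow already set via bond 2)
#5 stroke→J1  (1-jn J1 has f-setter on 2)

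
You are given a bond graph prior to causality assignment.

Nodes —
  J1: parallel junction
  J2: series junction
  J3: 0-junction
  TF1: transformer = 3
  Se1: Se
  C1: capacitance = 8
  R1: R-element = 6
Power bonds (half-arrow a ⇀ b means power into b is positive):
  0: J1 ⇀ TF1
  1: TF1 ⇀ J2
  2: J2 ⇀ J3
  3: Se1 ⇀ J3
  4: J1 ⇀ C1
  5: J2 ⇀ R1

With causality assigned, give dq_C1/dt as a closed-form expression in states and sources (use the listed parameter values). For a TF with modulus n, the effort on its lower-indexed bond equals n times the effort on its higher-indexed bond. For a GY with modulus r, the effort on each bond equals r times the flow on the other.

dq_C1/dt = E_Se1/18 - q_C1/432

β3 stroke at J3  (Se1: effort source, stroke at far end)
β2 stroke at J2  (J3: bond 3 brought effort, rest push out)
β4 stroke at J1  (C1 integral (e out))
β0 stroke at TF1  (J1: bond 4 brought effort, rest push out)
β1 stroke at J2  (through TF1, causality passes straight; one stroke at TF1)
β5 stroke at R1  (J2: last free bond brings flow in)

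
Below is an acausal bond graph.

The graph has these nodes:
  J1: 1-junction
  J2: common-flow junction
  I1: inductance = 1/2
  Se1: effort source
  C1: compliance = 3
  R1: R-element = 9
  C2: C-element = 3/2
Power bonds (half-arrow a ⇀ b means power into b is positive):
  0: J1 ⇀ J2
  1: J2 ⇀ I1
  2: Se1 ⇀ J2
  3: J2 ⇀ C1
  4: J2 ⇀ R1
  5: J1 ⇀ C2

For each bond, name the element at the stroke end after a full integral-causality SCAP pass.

bond 0 stroke→J2
bond 1 stroke→I1
bond 2 stroke→J2
bond 3 stroke→J2
bond 4 stroke→J2
bond 5 stroke→J1

β2 →J2  (Se1 (Se) sets effort on bond)
β1 →I1  (I1 outputs flow p/I1)
β0 →J2  (common-f at J2 fixed by 1)
β3 →J2  (1-jn J2 has f-setter on 1)
β4 →J2  (common-f at J2 fixed by 1)
β5 →J1  (common-f at J1 fixed by 0)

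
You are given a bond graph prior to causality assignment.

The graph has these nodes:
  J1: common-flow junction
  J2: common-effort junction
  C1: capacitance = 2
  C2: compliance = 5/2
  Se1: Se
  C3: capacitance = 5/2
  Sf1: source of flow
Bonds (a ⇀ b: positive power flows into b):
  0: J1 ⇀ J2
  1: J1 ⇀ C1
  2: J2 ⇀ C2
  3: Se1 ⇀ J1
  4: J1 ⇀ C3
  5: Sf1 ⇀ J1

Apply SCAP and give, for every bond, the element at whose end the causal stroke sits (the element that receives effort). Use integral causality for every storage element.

#0 →J1
#1 →J1
#2 →J2
#3 →J1
#4 →J1
#5 →Sf1

β3 →J1  (Se1 fixes effort; stroke away)
β5 →Sf1  (source Sf1 imposes f)
β0 →J1  (J1: bond 5 brought flow, rest push out)
β1 →J1  (J1 flow already set via bond 5)
β4 →J1  (common-f at J1 fixed by 5)
β2 →J2  (J2 needs exactly one e-in)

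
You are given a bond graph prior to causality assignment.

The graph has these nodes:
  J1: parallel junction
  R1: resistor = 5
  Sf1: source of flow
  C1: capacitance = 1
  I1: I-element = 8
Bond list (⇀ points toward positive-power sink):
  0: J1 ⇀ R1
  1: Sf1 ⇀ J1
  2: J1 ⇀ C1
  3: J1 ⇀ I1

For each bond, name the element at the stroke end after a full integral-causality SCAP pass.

b1 stroke→Sf1  (Sf1: flow source, stroke at near end)
b2 stroke→J1  (C1 outputs effort q/C1)
b0 stroke→R1  (J1 effort already set via bond 2)
b3 stroke→I1  (J1: bond 2 brought effort, rest push out)

β0 stroke→R1
β1 stroke→Sf1
β2 stroke→J1
β3 stroke→I1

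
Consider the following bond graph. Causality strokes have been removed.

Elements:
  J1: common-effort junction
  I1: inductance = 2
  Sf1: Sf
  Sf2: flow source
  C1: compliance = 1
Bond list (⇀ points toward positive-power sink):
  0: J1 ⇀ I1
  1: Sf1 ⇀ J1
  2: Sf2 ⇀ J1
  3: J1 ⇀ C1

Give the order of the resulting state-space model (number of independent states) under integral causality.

2  (C1, I1 all integral)

β1 stroke→Sf1  (Sf1: flow source, stroke at near end)
β2 stroke→Sf2  (Sf2: flow source, stroke at near end)
β0 stroke→I1  (prefer integral on I1)
β3 stroke→J1  (closing 0-jn rule on J1)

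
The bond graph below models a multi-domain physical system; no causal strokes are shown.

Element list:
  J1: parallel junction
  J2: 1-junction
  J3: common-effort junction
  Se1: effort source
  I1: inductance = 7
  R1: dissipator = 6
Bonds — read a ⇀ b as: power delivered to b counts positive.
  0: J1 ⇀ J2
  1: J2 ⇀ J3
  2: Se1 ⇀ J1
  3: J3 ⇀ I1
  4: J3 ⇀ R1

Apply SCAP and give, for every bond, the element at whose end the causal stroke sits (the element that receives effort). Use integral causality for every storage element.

β2 →J1  (Se1: effort source, stroke at far end)
β0 →J2  (0-jn J1 has e-setter on 2)
β1 →J3  (closing 1-jn rule on J2)
β3 →I1  (J3 effort already set via bond 1)
β4 →R1  (0-jn J3 has e-setter on 1)

β0 →J2
β1 →J3
β2 →J1
β3 →I1
β4 →R1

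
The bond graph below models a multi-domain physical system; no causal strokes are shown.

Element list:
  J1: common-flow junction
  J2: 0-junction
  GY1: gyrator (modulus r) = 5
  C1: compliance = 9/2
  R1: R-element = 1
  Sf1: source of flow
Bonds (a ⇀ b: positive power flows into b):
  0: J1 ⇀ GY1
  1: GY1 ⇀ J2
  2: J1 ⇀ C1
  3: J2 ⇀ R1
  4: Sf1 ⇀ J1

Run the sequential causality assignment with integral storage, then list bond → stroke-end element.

#0 stroke at J1
#1 stroke at J2
#2 stroke at J1
#3 stroke at R1
#4 stroke at Sf1

β4 |Sf1  (Sf1 (Sf) sets flow on bond)
β0 |J1  (common-f at J1 fixed by 4)
β2 |J1  (J1: bond 4 brought flow, rest push out)
β1 |J2  (GY1 both-in/both-out from 0)
β3 |R1  (J2 effort already set via bond 1)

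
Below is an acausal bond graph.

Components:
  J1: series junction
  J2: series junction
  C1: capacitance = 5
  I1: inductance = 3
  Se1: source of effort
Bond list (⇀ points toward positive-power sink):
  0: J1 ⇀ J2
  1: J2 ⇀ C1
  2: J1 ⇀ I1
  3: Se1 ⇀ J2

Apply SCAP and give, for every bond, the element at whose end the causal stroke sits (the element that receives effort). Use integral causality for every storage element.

bond 3 →J2  (Se1 (Se) sets effort on bond)
bond 1 →J2  (prefer integral on C1)
bond 0 →J1  (J2: last free bond brings flow in)
bond 2 →I1  (closing 1-jn rule on J1)

#0 →J1
#1 →J2
#2 →I1
#3 →J2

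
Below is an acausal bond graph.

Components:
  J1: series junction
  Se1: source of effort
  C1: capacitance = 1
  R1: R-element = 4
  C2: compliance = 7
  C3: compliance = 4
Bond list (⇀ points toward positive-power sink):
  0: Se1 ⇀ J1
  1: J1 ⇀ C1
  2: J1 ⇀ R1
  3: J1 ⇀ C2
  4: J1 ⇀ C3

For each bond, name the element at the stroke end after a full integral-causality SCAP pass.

β0 stroke→J1
β1 stroke→J1
β2 stroke→R1
β3 stroke→J1
β4 stroke→J1

#0 stroke at J1  (source Se1 imposes e)
#1 stroke at J1  (C1 integral (e out))
#3 stroke at J1  (C2 integral (e out))
#4 stroke at J1  (C3 integral (e out))
#2 stroke at R1  (J1 needs exactly one f-in)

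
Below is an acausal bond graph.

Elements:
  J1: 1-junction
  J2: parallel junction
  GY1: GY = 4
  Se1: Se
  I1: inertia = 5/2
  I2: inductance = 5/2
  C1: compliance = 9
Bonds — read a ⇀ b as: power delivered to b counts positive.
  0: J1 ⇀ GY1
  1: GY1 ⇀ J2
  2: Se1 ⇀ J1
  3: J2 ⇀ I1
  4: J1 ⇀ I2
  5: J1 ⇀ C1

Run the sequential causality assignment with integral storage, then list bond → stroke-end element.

b2 stroke→J1  (Se1 (Se) sets effort on bond)
b3 stroke→I1  (I1 outputs flow p/I1)
b1 stroke→J2  (J2: last free bond brings effort in)
b0 stroke→J1  (GY1: gyrator matches bond 1)
b4 stroke→I2  (prefer integral on I2)
b5 stroke→J1  (1-jn J1 has f-setter on 4)

bond 0 stroke→J1
bond 1 stroke→J2
bond 2 stroke→J1
bond 3 stroke→I1
bond 4 stroke→I2
bond 5 stroke→J1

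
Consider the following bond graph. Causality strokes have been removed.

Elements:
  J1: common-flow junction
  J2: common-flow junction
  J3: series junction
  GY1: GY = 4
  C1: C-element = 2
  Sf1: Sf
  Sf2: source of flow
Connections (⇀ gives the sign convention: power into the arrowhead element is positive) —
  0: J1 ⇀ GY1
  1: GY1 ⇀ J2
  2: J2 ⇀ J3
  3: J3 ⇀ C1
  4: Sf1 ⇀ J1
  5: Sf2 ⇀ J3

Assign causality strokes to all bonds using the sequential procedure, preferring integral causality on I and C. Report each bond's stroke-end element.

#0 stroke at J1
#1 stroke at J2
#2 stroke at J3
#3 stroke at J3
#4 stroke at Sf1
#5 stroke at Sf2

#4 |Sf1  (Sf1: flow source, stroke at near end)
#5 |Sf2  (source Sf2 imposes f)
#0 |J1  (J1 flow already set via bond 4)
#2 |J3  (J3 flow already set via bond 5)
#3 |J3  (J3 flow already set via bond 5)
#1 |J2  (GY GY1: same side as bond 0)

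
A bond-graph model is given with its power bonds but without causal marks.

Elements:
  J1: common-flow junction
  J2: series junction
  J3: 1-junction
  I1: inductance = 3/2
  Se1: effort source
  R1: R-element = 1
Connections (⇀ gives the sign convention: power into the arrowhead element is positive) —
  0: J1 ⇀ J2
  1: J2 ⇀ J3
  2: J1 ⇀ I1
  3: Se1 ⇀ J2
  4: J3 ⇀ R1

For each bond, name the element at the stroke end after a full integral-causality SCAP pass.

bond 3 stroke at J2  (Se1: effort source, stroke at far end)
bond 2 stroke at I1  (I1 integral (f out))
bond 0 stroke at J1  (1-jn J1 has f-setter on 2)
bond 1 stroke at J2  (J2 flow already set via bond 0)
bond 4 stroke at J3  (common-f at J3 fixed by 1)

#0 stroke at J1
#1 stroke at J2
#2 stroke at I1
#3 stroke at J2
#4 stroke at J3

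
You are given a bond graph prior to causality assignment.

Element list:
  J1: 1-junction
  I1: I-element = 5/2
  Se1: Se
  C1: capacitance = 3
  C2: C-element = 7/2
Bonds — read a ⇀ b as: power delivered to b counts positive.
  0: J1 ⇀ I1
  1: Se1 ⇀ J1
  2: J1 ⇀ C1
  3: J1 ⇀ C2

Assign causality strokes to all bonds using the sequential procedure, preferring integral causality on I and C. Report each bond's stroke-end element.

b1 stroke at J1  (source Se1 imposes e)
b0 stroke at I1  (I1: I, integral causality)
b2 stroke at J1  (J1: bond 0 brought flow, rest push out)
b3 stroke at J1  (1-jn J1 has f-setter on 0)

#0 |I1
#1 |J1
#2 |J1
#3 |J1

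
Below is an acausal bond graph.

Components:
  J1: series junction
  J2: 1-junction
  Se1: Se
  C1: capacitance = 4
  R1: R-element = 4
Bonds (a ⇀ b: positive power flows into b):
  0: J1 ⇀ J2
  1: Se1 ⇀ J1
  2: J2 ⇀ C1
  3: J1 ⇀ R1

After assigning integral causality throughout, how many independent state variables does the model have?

1  (C1 all integral)

β1 stroke at J1  (Se1: effort source, stroke at far end)
β2 stroke at J2  (prefer integral on C1)
β0 stroke at J1  (closing 1-jn rule on J2)
β3 stroke at R1  (only one flow-in slot at J1)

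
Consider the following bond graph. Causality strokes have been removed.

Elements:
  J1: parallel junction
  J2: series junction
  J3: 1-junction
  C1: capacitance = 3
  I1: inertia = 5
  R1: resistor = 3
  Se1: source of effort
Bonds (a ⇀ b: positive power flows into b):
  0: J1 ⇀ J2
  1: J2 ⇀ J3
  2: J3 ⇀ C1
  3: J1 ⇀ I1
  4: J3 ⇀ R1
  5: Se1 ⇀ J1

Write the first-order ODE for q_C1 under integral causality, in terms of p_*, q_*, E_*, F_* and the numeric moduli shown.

dq_C1/dt = E_Se1/3 - q_C1/9

bond 5 stroke→J1  (Se1: effort source, stroke at far end)
bond 0 stroke→J2  (J1 effort already set via bond 5)
bond 3 stroke→I1  (J1: bond 5 brought effort, rest push out)
bond 1 stroke→J3  (closing 1-jn rule on J2)
bond 2 stroke→J3  (prefer integral on C1)
bond 4 stroke→R1  (J3 needs exactly one f-in)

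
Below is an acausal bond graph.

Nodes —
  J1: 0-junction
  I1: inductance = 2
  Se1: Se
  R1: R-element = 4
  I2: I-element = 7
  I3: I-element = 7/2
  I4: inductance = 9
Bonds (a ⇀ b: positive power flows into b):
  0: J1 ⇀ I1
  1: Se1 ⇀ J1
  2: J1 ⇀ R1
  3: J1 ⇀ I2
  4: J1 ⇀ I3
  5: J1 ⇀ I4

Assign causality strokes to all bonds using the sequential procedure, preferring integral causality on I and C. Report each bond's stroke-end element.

β0 |I1
β1 |J1
β2 |R1
β3 |I2
β4 |I3
β5 |I4

#1 →J1  (Se1 (Se) sets effort on bond)
#0 →I1  (J1 effort already set via bond 1)
#2 →R1  (common-e at J1 fixed by 1)
#3 →I2  (J1: bond 1 brought effort, rest push out)
#4 →I3  (common-e at J1 fixed by 1)
#5 →I4  (J1 effort already set via bond 1)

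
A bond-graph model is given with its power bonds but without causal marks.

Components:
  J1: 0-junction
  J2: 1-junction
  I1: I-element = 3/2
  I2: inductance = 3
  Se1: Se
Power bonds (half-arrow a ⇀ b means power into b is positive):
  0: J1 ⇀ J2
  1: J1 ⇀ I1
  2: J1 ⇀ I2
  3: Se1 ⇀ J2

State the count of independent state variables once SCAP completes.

2  (I1, I2 all integral)

b3 →J2  (Se1 fixes effort; stroke away)
b0 →J1  (J2: last free bond brings flow in)
b1 →I1  (J1: bond 0 brought effort, rest push out)
b2 →I2  (J1: bond 0 brought effort, rest push out)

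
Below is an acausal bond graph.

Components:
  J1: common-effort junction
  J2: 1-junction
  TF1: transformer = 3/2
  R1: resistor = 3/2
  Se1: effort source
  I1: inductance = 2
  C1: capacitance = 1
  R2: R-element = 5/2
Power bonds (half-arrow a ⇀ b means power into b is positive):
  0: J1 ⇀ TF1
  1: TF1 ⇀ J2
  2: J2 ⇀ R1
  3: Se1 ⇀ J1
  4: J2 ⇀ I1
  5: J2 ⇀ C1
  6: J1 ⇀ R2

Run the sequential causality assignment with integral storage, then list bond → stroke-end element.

b3 stroke at J1  (Se1 (Se) sets effort on bond)
b0 stroke at TF1  (J1 effort already set via bond 3)
b6 stroke at R2  (J1 effort already set via bond 3)
b1 stroke at J2  (TF1: transformer flips bond 0)
b4 stroke at I1  (I1 outputs flow p/I1)
b2 stroke at J2  (common-f at J2 fixed by 4)
b5 stroke at J2  (J2: bond 4 brought flow, rest push out)

bond 0 →TF1
bond 1 →J2
bond 2 →J2
bond 3 →J1
bond 4 →I1
bond 5 →J2
bond 6 →R2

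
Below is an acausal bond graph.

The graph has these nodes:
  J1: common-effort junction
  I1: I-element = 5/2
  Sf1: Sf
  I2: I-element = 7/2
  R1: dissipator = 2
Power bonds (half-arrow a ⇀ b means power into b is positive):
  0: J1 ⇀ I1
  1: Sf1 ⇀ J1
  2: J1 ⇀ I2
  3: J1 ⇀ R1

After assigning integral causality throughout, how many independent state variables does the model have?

2  (I1, I2 all integral)

β1 stroke at Sf1  (source Sf1 imposes f)
β0 stroke at I1  (I1: I, integral causality)
β2 stroke at I2  (prefer integral on I2)
β3 stroke at J1  (J1 needs exactly one e-in)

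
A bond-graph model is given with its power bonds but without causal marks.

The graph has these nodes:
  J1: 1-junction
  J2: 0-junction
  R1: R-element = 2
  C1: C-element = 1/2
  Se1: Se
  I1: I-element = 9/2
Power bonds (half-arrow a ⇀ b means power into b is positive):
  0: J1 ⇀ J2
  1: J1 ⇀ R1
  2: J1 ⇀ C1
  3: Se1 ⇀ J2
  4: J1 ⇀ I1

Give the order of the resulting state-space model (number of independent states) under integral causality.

β3 stroke→J2  (source Se1 imposes e)
β0 stroke→J1  (0-jn J2 has e-setter on 3)
β2 stroke→J1  (C1 outputs effort q/C1)
β4 stroke→I1  (I1: I, integral causality)
β1 stroke→J1  (J1: bond 4 brought flow, rest push out)

2  (C1, I1 all integral)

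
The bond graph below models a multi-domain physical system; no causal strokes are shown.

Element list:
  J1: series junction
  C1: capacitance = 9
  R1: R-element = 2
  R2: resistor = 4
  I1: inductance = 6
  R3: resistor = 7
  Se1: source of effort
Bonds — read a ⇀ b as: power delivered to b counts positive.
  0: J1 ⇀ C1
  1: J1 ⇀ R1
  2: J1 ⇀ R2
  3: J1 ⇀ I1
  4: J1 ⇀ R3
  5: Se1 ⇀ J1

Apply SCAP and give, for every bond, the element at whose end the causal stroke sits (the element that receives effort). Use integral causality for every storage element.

bond 0 →J1
bond 1 →J1
bond 2 →J1
bond 3 →I1
bond 4 →J1
bond 5 →J1

b5 stroke at J1  (Se1 (Se) sets effort on bond)
b0 stroke at J1  (prefer integral on C1)
b3 stroke at I1  (I1 integral (f out))
b1 stroke at J1  (J1: bond 3 brought flow, rest push out)
b2 stroke at J1  (J1: bond 3 brought flow, rest push out)
b4 stroke at J1  (1-jn J1 has f-setter on 3)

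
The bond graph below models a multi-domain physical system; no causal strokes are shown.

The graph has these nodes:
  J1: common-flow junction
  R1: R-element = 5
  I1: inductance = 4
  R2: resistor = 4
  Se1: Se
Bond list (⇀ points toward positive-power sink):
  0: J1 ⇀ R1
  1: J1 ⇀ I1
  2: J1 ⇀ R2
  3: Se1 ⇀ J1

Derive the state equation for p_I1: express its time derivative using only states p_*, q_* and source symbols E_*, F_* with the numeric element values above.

dp_I1/dt = E_Se1 - 9*p_I1/4

bond 3 →J1  (Se1 (Se) sets effort on bond)
bond 1 →I1  (I1 outputs flow p/I1)
bond 0 →J1  (J1: bond 1 brought flow, rest push out)
bond 2 →J1  (1-jn J1 has f-setter on 1)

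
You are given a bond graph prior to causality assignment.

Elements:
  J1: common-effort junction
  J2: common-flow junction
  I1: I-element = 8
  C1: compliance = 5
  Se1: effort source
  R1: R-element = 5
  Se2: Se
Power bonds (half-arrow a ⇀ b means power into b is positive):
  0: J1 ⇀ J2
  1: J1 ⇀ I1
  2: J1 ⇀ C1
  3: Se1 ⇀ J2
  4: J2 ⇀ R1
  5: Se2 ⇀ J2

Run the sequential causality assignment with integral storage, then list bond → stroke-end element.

#3 →J2  (source Se1 imposes e)
#5 →J2  (Se2 (Se) sets effort on bond)
#1 →I1  (I1: I, integral causality)
#2 →J1  (C1 outputs effort q/C1)
#0 →J2  (J1 effort already set via bond 2)
#4 →R1  (J2: last free bond brings flow in)

#0 stroke at J2
#1 stroke at I1
#2 stroke at J1
#3 stroke at J2
#4 stroke at R1
#5 stroke at J2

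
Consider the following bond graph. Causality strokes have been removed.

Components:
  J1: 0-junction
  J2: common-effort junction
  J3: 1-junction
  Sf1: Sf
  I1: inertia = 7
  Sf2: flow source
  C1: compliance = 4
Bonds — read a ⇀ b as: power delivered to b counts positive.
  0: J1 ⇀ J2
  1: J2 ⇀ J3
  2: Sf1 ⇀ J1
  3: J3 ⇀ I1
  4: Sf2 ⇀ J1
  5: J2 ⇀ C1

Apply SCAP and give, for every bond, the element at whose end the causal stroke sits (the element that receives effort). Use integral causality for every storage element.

β2 stroke at Sf1  (Sf1 fixes flow; stroke at Sf1)
β4 stroke at Sf2  (source Sf2 imposes f)
β0 stroke at J1  (J1: last free bond brings effort in)
β3 stroke at I1  (I1 integral (f out))
β1 stroke at J3  (1-jn J3 has f-setter on 3)
β5 stroke at J2  (closing 0-jn rule on J2)

b0 stroke→J1
b1 stroke→J3
b2 stroke→Sf1
b3 stroke→I1
b4 stroke→Sf2
b5 stroke→J2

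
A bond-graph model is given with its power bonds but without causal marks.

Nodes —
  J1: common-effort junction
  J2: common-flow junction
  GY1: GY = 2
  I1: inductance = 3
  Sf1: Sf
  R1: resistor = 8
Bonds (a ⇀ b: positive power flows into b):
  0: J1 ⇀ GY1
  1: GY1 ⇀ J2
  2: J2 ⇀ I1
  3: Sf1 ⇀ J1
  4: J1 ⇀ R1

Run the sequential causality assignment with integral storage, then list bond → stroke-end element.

β3 |Sf1  (Sf1: flow source, stroke at near end)
β2 |I1  (I1 outputs flow p/I1)
β1 |J2  (common-f at J2 fixed by 2)
β0 |J1  (GY GY1: same side as bond 1)
β4 |R1  (common-e at J1 fixed by 0)

#0 →J1
#1 →J2
#2 →I1
#3 →Sf1
#4 →R1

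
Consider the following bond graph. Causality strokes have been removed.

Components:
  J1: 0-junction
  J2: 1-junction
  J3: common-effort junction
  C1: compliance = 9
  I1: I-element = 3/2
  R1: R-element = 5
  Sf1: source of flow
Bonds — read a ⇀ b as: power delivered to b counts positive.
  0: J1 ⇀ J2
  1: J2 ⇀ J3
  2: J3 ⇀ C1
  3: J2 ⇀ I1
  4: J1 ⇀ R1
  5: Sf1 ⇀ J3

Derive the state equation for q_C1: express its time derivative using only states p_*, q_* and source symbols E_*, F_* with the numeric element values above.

bond 5 →Sf1  (Sf1 (Sf) sets flow on bond)
bond 2 →J3  (prefer integral on C1)
bond 1 →J2  (common-e at J3 fixed by 2)
bond 3 →I1  (I1 outputs flow p/I1)
bond 0 →J2  (J2: bond 3 brought flow, rest push out)
bond 4 →J1  (J1: last free bond brings effort in)

dq_C1/dt = F_Sf1 + 2*p_I1/3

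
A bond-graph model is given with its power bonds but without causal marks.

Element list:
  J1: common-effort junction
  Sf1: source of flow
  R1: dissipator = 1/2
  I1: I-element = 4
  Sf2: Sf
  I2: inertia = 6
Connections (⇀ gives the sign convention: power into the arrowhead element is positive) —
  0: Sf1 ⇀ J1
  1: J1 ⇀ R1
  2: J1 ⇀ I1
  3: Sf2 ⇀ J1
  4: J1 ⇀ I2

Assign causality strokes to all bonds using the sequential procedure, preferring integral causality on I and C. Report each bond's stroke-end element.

#0 |Sf1  (Sf1 fixes flow; stroke at Sf1)
#3 |Sf2  (Sf2: flow source, stroke at near end)
#2 |I1  (I1 integral (f out))
#4 |I2  (prefer integral on I2)
#1 |J1  (only one effort-in slot at J1)

β0 |Sf1
β1 |J1
β2 |I1
β3 |Sf2
β4 |I2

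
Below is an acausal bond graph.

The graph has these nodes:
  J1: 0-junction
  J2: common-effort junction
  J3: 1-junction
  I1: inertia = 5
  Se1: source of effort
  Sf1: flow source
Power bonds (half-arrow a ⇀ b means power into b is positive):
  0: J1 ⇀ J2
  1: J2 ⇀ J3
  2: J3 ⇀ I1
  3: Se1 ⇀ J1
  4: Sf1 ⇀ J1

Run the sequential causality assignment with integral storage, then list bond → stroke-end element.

β0 stroke at J2
β1 stroke at J3
β2 stroke at I1
β3 stroke at J1
β4 stroke at Sf1

bond 3 stroke at J1  (source Se1 imposes e)
bond 4 stroke at Sf1  (Sf1: flow source, stroke at near end)
bond 0 stroke at J2  (common-e at J1 fixed by 3)
bond 1 stroke at J3  (0-jn J2 has e-setter on 0)
bond 2 stroke at I1  (J3: last free bond brings flow in)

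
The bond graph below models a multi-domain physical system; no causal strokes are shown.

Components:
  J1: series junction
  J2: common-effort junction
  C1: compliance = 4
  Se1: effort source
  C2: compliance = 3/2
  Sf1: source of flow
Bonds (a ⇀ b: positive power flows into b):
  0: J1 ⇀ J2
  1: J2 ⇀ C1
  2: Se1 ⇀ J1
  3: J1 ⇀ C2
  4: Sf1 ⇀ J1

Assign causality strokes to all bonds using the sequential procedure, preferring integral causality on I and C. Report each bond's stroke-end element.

β0 →J1
β1 →J2
β2 →J1
β3 →J1
β4 →Sf1

β2 stroke at J1  (Se1: effort source, stroke at far end)
β4 stroke at Sf1  (Sf1 fixes flow; stroke at Sf1)
β0 stroke at J1  (1-jn J1 has f-setter on 4)
β3 stroke at J1  (J1 flow already set via bond 4)
β1 stroke at J2  (only one effort-in slot at J2)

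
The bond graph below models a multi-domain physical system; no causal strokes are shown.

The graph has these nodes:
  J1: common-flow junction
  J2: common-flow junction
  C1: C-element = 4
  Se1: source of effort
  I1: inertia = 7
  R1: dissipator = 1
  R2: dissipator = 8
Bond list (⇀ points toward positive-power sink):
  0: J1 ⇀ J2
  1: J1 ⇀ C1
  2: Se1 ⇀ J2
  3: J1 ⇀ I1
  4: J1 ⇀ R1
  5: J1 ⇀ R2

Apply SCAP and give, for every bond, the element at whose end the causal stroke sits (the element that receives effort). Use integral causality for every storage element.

bond 0 |J1
bond 1 |J1
bond 2 |J2
bond 3 |I1
bond 4 |J1
bond 5 |J1

β2 stroke at J2  (Se1 (Se) sets effort on bond)
β0 stroke at J1  (closing 1-jn rule on J2)
β1 stroke at J1  (prefer integral on C1)
β3 stroke at I1  (I1: I, integral causality)
β4 stroke at J1  (J1 flow already set via bond 3)
β5 stroke at J1  (J1: bond 3 brought flow, rest push out)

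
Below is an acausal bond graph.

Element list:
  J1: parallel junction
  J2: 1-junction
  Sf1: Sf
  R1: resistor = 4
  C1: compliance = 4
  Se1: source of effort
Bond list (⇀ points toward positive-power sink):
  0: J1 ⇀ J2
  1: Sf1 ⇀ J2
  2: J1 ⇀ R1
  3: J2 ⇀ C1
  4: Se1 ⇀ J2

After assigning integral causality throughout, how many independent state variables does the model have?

1  (C1 all integral)

b1 |Sf1  (source Sf1 imposes f)
b4 |J2  (Se1 fixes effort; stroke away)
b0 |J2  (J2 flow already set via bond 1)
b3 |J2  (J2 flow already set via bond 1)
b2 |J1  (only one effort-in slot at J1)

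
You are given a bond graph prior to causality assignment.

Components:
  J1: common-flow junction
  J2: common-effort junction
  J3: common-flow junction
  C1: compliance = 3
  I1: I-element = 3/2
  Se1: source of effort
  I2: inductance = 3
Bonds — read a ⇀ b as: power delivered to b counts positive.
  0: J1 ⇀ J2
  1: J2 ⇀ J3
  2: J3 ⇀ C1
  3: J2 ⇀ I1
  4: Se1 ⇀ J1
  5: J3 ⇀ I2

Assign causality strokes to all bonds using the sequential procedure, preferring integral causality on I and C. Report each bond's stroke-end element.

#4 |J1  (Se1 fixes effort; stroke away)
#0 |J2  (closing 1-jn rule on J1)
#1 |J3  (J2: bond 0 brought effort, rest push out)
#3 |I1  (J2 effort already set via bond 0)
#2 |J3  (C1: C, integral causality)
#5 |I2  (J3 needs exactly one f-in)

β0 →J2
β1 →J3
β2 →J3
β3 →I1
β4 →J1
β5 →I2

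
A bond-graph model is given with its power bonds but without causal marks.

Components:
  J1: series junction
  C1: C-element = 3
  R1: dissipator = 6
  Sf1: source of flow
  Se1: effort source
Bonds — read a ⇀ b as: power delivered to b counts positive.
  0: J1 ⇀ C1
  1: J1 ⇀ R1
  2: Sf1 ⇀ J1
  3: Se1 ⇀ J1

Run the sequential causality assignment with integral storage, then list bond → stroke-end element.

b0 stroke→J1
b1 stroke→J1
b2 stroke→Sf1
b3 stroke→J1

bond 2 stroke at Sf1  (Sf1: flow source, stroke at near end)
bond 3 stroke at J1  (Se1: effort source, stroke at far end)
bond 0 stroke at J1  (1-jn J1 has f-setter on 2)
bond 1 stroke at J1  (J1 flow already set via bond 2)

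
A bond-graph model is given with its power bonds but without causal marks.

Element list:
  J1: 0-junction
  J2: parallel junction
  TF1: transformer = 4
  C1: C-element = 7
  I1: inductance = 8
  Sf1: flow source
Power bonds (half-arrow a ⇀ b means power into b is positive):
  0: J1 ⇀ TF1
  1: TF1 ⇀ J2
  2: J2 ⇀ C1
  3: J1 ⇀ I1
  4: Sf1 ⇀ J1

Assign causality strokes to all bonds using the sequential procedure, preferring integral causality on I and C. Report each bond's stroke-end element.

β0 stroke at J1
β1 stroke at TF1
β2 stroke at J2
β3 stroke at I1
β4 stroke at Sf1

β4 stroke at Sf1  (Sf1 fixes flow; stroke at Sf1)
β2 stroke at J2  (prefer integral on C1)
β1 stroke at TF1  (common-e at J2 fixed by 2)
β0 stroke at J1  (TF1 one-in-one-out from 1)
β3 stroke at I1  (J1: bond 0 brought effort, rest push out)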